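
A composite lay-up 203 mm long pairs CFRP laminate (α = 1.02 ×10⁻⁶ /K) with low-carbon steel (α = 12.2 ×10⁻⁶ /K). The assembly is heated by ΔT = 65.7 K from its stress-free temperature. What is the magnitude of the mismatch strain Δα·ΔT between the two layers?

7.35×10⁻⁴

Δα = |1.02 − 12.2|×10⁻⁶/K = 11.2×10⁻⁶/K.
Mismatch strain = Δα·ΔT = 11.2×10⁻⁶ × 65.7 = 7.35×10⁻⁴.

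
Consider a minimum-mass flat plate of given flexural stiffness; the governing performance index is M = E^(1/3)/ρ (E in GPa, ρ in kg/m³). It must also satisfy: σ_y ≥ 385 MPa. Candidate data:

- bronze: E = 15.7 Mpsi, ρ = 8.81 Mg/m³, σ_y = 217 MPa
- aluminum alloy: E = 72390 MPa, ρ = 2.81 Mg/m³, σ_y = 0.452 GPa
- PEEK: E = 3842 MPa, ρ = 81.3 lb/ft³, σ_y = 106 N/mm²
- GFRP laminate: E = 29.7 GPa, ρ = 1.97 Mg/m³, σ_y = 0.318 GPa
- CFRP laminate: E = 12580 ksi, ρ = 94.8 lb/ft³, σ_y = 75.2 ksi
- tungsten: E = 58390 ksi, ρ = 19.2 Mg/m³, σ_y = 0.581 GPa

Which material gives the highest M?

Screen on constraints: σ_y ≥ 385 MPa. Survivors: aluminum alloy, CFRP laminate, tungsten.
Putting every candidate on a common basis:
  aluminum alloy: E = 72.39 GPa, ρ = 2810 kg/m³
  CFRP laminate: E = 86.74 GPa, ρ = 1519 kg/m³
  tungsten: E = 402.6 GPa, ρ = 19200 kg/m³
  CFRP laminate: M = 2.91×10⁻³
  aluminum alloy: M = 1.48×10⁻³
  tungsten: M = 0.385×10⁻³
Highest index: CFRP laminate.

CFRP laminate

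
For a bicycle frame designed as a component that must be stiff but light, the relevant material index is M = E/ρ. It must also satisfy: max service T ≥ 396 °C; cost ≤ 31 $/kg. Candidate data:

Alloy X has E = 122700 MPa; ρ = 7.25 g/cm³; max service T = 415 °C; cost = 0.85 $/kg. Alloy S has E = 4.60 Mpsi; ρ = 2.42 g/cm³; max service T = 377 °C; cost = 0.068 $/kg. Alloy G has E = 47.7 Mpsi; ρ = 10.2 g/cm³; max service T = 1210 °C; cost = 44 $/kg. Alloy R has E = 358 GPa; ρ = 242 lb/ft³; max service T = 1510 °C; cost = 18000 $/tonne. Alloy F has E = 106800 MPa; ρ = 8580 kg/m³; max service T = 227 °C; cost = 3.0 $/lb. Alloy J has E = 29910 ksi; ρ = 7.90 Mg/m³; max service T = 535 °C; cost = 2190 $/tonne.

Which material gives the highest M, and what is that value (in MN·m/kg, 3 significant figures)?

alloy R, M = 92.4 MN·m/kg

Screen on constraints: max service T ≥ 396 °C; cost ≤ 31 $/kg. Survivors: alloy X, alloy R, alloy J.
Convert each candidate to consistent units, then evaluate M:
  alloy X: E = 122.7 GPa, ρ = 7250 kg/m³
  alloy R: E = 358.0 GPa, ρ = 3876 kg/m³
  alloy J: E = 206.2 GPa, ρ = 7900 kg/m³
  alloy R: M = 92.4 MN·m/kg
  alloy J: M = 26.1 MN·m/kg
  alloy X: M = 16.9 MN·m/kg
Highest index: alloy R.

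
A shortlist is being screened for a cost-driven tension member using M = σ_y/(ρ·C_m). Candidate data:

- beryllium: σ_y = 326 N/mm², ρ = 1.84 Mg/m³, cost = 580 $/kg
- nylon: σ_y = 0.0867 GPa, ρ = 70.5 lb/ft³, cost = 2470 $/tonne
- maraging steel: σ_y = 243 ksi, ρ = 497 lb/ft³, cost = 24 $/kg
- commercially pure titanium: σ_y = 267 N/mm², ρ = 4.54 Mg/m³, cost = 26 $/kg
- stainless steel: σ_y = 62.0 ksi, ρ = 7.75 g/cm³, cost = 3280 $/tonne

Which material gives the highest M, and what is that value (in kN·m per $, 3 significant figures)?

nylon, M = 31.1 kN·m per $

Putting every candidate on a common basis:
  beryllium: σ_y = 326.0 MPa, ρ = 1840 kg/m³, cost = 580.0 $/kg
  nylon: σ_y = 86.70 MPa, ρ = 1129 kg/m³, cost = 2.470 $/kg
  maraging steel: σ_y = 1675 MPa, ρ = 7961 kg/m³, cost = 24.00 $/kg
  commercially pure titanium: σ_y = 267.0 MPa, ρ = 4540 kg/m³, cost = 26.00 $/kg
  stainless steel: σ_y = 427.5 MPa, ρ = 7750 kg/m³, cost = 3.280 $/kg
  nylon: M = 31.1 kN·m per $
  stainless steel: M = 16.8 kN·m per $
  maraging steel: M = 8.77 kN·m per $
  commercially pure titanium: M = 2.26 kN·m per $
  beryllium: M = 0.305 kN·m per $
Nylon ranks first.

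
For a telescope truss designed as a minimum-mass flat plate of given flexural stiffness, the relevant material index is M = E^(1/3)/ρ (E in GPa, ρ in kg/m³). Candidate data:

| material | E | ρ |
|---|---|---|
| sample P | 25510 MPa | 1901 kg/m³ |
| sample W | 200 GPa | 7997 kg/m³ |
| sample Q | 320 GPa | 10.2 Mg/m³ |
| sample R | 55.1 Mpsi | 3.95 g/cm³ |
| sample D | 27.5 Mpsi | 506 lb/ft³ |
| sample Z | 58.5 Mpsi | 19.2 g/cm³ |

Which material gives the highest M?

sample R

Convert each candidate to consistent units, then evaluate M:
  sample P: E = 25.51 GPa, ρ = 1901 kg/m³
  sample W: E = 200.0 GPa, ρ = 7997 kg/m³
  sample Q: E = 320.0 GPa, ρ = 10200 kg/m³
  sample R: E = 379.9 GPa, ρ = 3950 kg/m³
  sample D: E = 189.6 GPa, ρ = 8105 kg/m³
  sample Z: E = 403.3 GPa, ρ = 19200 kg/m³
  sample R: M = 1.83×10⁻³
  sample P: M = 1.55×10⁻³
  sample W: M = 0.731×10⁻³
  sample D: M = 0.709×10⁻³
  sample Q: M = 0.671×10⁻³
  sample Z: M = 0.385×10⁻³
Sample R has the largest M.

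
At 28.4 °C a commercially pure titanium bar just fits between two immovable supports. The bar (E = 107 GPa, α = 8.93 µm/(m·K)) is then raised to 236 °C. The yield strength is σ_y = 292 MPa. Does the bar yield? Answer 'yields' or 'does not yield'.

ΔT = 207.6 K. Constrained thermal stress σ = E·α·ΔT = 107.0×10³ MPa × 8.93×10⁻⁶ × 207.6 = 198 MPa (compressive).
Compare to σ_y = 292 MPa: σ < σ_y, so it does not yield.

does not yield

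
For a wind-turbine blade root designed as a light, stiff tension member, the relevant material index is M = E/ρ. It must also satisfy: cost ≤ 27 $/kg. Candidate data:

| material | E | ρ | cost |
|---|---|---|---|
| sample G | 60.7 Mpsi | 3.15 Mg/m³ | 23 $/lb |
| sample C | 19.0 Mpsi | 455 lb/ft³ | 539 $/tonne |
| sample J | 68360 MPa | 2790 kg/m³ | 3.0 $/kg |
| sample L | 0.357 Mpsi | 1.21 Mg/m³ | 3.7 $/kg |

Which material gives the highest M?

Screen on constraints: cost ≤ 27 $/kg. Survivors: sample C, sample J, sample L.
Convert each candidate to consistent units, then evaluate M:
  sample C: E = 131.0 GPa, ρ = 7288 kg/m³
  sample J: E = 68.36 GPa, ρ = 2790 kg/m³
  sample L: E = 2.461 GPa, ρ = 1210 kg/m³
  sample J: M = 24.5 MN·m/kg
  sample C: M = 18.0 MN·m/kg
  sample L: M = 2.03 MN·m/kg
Highest index: sample J.

sample J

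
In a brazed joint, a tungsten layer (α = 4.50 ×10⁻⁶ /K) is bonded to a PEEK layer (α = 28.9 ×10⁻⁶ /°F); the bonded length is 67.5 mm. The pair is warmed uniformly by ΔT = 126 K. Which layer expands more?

PEEK: α = 28.9×10⁻⁶/°F × 9/5 = 52.0×10⁻⁶/K.
α(tungsten) = 4.50×10⁻⁶/K vs α(PEEK) = 52.0×10⁻⁶/K.
Higher α expands more for the same ΔT: PEEK.

PEEK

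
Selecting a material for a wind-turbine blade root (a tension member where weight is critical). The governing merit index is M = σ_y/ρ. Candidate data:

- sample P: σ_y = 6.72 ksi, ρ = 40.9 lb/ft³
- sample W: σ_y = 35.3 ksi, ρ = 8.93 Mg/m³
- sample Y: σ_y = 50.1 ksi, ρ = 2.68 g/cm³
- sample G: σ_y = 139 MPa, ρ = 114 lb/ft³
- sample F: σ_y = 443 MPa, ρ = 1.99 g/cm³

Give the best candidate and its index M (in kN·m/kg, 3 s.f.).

sample F, M = 223 kN·m/kg

Normalizing units and computing the index:
  sample P: σ_y = 46.33 MPa, ρ = 655.2 kg/m³
  sample W: σ_y = 243.4 MPa, ρ = 8930 kg/m³
  sample Y: σ_y = 345.4 MPa, ρ = 2680 kg/m³
  sample G: σ_y = 139.0 MPa, ρ = 1826 kg/m³
  sample F: σ_y = 443.0 MPa, ρ = 1990 kg/m³
  sample F: M = 223 kN·m/kg
  sample Y: M = 129 kN·m/kg
  sample G: M = 76.1 kN·m/kg
  sample P: M = 70.7 kN·m/kg
  sample W: M = 27.3 kN·m/kg
The maximum is for sample F.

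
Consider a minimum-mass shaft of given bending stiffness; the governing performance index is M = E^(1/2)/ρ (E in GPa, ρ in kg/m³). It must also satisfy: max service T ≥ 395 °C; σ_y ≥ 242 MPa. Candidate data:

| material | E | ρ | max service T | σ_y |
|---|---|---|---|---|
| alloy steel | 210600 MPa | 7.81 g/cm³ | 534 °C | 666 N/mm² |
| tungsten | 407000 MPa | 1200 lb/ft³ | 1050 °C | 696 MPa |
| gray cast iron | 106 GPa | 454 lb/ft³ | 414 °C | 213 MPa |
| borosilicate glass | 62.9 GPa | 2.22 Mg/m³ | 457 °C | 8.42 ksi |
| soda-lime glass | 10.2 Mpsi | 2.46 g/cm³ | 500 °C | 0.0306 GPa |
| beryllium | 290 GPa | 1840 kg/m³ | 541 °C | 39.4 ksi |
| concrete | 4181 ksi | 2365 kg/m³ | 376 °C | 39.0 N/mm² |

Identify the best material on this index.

beryllium

Screen on constraints: max service T ≥ 395 °C; σ_y ≥ 242 MPa. Survivors: alloy steel, tungsten, beryllium.
Convert each candidate to consistent units, then evaluate M:
  alloy steel: E = 210.6 GPa, ρ = 7810 kg/m³
  tungsten: E = 407.0 GPa, ρ = 19220 kg/m³
  beryllium: E = 290.0 GPa, ρ = 1840 kg/m³
  beryllium: M = 9.26×10⁻³
  alloy steel: M = 1.86×10⁻³
  tungsten: M = 1.05×10⁻³
Beryllium has the largest M.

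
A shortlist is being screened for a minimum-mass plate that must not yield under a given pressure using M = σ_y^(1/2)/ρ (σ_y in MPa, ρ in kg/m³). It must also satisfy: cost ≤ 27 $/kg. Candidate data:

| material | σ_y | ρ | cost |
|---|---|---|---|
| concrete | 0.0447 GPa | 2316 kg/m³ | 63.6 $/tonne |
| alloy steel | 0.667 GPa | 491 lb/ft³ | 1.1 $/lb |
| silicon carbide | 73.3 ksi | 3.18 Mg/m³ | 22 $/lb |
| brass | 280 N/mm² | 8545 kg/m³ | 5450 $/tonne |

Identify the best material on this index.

alloy steel

Screen on constraints: cost ≤ 27 $/kg. Survivors: concrete, alloy steel, brass.
Putting every candidate on a common basis:
  concrete: σ_y = 44.70 MPa, ρ = 2316 kg/m³
  alloy steel: σ_y = 667.0 MPa, ρ = 7865 kg/m³
  brass: σ_y = 280.0 MPa, ρ = 8545 kg/m³
  alloy steel: M = 3.28×10⁻³
  concrete: M = 2.89×10⁻³
  brass: M = 1.96×10⁻³
Highest index: alloy steel.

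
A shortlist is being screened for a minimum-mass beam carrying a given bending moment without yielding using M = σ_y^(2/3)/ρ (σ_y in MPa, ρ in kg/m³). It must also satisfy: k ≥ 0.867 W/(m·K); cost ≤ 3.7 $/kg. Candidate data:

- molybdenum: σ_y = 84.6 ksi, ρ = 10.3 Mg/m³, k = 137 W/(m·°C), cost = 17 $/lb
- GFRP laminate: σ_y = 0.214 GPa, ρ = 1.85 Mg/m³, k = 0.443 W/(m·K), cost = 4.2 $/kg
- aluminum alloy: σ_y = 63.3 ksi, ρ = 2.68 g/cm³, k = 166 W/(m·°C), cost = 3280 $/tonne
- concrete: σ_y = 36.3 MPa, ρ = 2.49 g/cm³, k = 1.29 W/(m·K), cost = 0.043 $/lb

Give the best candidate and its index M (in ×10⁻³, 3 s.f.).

aluminum alloy, M = 21.5×10⁻³

Screen on constraints: k ≥ 0.867 W/(m·K); cost ≤ 3.7 $/kg. Survivors: aluminum alloy, concrete.
Normalizing units and computing the index:
  aluminum alloy: σ_y = 436.4 MPa, ρ = 2680 kg/m³
  concrete: σ_y = 36.30 MPa, ρ = 2490 kg/m³
  aluminum alloy: M = 21.5×10⁻³
  concrete: M = 4.40×10⁻³
Aluminum alloy ranks first.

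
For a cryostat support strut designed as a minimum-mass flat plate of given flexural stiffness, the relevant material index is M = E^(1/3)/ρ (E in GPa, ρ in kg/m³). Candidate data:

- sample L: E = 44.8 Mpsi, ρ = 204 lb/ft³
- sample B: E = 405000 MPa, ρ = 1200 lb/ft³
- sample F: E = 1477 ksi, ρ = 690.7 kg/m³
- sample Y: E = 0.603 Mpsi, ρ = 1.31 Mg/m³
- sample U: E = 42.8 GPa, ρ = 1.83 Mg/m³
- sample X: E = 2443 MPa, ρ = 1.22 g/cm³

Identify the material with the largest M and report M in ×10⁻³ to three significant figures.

sample F, M = 3.14×10⁻³

Convert each candidate to consistent units, then evaluate M:
  sample L: E = 308.9 GPa, ρ = 3268 kg/m³
  sample B: E = 405.0 GPa, ρ = 19220 kg/m³
  sample F: E = 10.18 GPa, ρ = 690.7 kg/m³
  sample Y: E = 4.158 GPa, ρ = 1310 kg/m³
  sample U: E = 42.80 GPa, ρ = 1830 kg/m³
  sample X: E = 2.443 GPa, ρ = 1220 kg/m³
  sample F: M = 3.14×10⁻³
  sample L: M = 2.07×10⁻³
  sample U: M = 1.91×10⁻³
  sample Y: M = 1.23×10⁻³
  sample X: M = 1.10×10⁻³
  sample B: M = 0.385×10⁻³
The maximum is for sample F.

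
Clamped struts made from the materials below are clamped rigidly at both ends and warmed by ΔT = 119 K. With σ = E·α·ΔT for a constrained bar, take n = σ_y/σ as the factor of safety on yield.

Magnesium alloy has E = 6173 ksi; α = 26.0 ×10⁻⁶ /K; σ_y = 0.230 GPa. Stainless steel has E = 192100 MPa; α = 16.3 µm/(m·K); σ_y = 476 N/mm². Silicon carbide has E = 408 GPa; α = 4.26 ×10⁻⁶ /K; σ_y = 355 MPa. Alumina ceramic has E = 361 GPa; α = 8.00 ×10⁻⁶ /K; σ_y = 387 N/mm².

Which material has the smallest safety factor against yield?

alumina ceramic

Converting E to GPa, α to ×10⁻⁶/K, σ_y to MPa, then σ and n for each:
  magnesium alloy: E = 42.56, α = 26.0, σ_y = 230.0 → σ = 132 MPa, n = 1.75
  stainless steel: E = 192.1, α = 16.3, σ_y = 476.0 → σ = 373 MPa, n = 1.28
  silicon carbide: E = 408.0, α = 4.26, σ_y = 355.0 → σ = 207 MPa, n = 1.72
  alumina ceramic: E = 361.0, α = 8.00, σ_y = 387.0 → σ = 344 MPa, n = 1.13
Alumina ceramic has the lowest safety factor, n = 1.13.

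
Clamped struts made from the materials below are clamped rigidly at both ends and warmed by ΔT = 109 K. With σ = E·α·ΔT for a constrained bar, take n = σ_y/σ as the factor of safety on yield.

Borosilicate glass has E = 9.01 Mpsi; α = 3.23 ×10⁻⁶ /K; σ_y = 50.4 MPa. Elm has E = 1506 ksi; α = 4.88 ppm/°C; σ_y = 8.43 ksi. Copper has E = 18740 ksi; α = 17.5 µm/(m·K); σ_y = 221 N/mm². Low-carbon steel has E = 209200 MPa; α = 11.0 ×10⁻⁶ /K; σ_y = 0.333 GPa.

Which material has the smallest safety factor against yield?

copper

Converting E to GPa, α to ×10⁻⁶/K, σ_y to MPa, then σ and n for each:
  borosilicate glass: E = 62.12, α = 3.23, σ_y = 50.40 → σ = 21.9 MPa, n = 2.30
  elm: E = 10.38, α = 4.88, σ_y = 58.12 → σ = 5.52 MPa, n = 10.5
  copper: E = 129.2, α = 17.5, σ_y = 221.0 → σ = 246 MPa, n = 0.897
  low-carbon steel: E = 209.2, α = 11.0, σ_y = 333.0 → σ = 251 MPa, n = 1.33
Smallest n: copper with n = 0.897.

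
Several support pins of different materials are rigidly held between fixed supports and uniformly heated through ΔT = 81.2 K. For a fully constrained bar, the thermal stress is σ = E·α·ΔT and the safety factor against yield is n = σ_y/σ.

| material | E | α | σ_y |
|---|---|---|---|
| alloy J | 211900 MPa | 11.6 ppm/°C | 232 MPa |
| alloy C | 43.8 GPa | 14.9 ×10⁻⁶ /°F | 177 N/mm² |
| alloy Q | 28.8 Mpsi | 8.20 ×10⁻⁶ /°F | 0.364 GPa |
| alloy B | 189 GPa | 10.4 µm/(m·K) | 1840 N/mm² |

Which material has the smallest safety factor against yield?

alloy J

Converting E to GPa, α to ×10⁻⁶/K, σ_y to MPa, then σ and n for each:
  alloy J: E = 211.9, α = 11.6, σ_y = 232.0 → σ = 200 MPa, n = 1.16
  alloy C: E = 43.80, α = 26.8, σ_y = 177.0 → σ = 95.4 MPa, n = 1.86
  alloy Q: E = 198.6, α = 14.8, σ_y = 364.0 → σ = 238 MPa, n = 1.53
  alloy B: E = 189.0, α = 10.4, σ_y = 1840 → σ = 160 MPa, n = 11.5
The minimum is alloy J at n = 1.16.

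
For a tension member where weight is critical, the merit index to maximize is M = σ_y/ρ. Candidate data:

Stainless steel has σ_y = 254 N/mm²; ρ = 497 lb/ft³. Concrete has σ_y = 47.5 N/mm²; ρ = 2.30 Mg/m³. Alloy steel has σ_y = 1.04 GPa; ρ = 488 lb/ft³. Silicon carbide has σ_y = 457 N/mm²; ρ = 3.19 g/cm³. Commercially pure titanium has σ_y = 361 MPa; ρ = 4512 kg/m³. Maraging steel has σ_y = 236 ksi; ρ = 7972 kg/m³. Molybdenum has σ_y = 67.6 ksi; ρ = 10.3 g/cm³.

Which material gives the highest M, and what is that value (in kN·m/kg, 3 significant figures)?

maraging steel, M = 204 kN·m/kg

After converting to SI:
  stainless steel: σ_y = 254.0 MPa, ρ = 7961 kg/m³
  concrete: σ_y = 47.50 MPa, ρ = 2300 kg/m³
  alloy steel: σ_y = 1040 MPa, ρ = 7817 kg/m³
  silicon carbide: σ_y = 457.0 MPa, ρ = 3190 kg/m³
  commercially pure titanium: σ_y = 361.0 MPa, ρ = 4512 kg/m³
  maraging steel: σ_y = 1627 MPa, ρ = 7972 kg/m³
  molybdenum: σ_y = 466.1 MPa, ρ = 10300 kg/m³
  maraging steel: M = 204 kN·m/kg
  silicon carbide: M = 143 kN·m/kg
  alloy steel: M = 133 kN·m/kg
  commercially pure titanium: M = 80.0 kN·m/kg
  molybdenum: M = 45.3 kN·m/kg
  stainless steel: M = 31.9 kN·m/kg
  concrete: M = 20.7 kN·m/kg
Highest index: maraging steel.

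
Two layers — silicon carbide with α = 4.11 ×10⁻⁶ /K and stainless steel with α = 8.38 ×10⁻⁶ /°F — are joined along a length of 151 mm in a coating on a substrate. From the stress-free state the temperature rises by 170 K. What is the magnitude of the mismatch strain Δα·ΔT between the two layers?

stainless steel: α = 8.38×10⁻⁶/°F × 9/5 = 15.1×10⁻⁶/K.
Δα = |4.11 − 15.1|×10⁻⁶/K = 11.0×10⁻⁶/K.
Mismatch strain = Δα·ΔT = 11.0×10⁻⁶ × 170.0 = 1.87×10⁻³.

1.87×10⁻³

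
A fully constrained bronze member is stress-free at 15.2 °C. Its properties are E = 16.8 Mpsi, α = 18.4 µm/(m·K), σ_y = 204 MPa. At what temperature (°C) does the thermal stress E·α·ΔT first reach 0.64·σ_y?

76.5 °C

E = 16.8 Mpsi = 115.8 GPa.
E·α·ΔT = 130.6 MPa ⇒ ΔT = 130.6 / (115.8×10³ × 18.4×10⁻⁶) = 61.26 K.
T = 15.2 + 61.26 = 76.46 °C.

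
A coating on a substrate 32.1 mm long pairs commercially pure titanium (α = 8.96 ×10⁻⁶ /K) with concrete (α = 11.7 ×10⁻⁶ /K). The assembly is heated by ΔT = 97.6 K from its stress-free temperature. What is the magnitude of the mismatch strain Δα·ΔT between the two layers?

2.67×10⁻⁴

Δα = |8.96 − 11.7|×10⁻⁶/K = 2.74×10⁻⁶/K.
Mismatch strain = Δα·ΔT = 2.74×10⁻⁶ × 97.6 = 2.67×10⁻⁴.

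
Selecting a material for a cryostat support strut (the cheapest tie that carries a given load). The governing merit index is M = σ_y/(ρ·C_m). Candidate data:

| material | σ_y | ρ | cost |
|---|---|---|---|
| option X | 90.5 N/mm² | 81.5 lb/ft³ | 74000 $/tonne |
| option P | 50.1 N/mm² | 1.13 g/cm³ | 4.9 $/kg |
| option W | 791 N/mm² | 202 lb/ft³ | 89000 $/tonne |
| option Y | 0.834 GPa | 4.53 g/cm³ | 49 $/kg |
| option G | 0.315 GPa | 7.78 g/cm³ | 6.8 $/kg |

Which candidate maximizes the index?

option P

Putting every candidate on a common basis:
  option X: σ_y = 90.50 MPa, ρ = 1306 kg/m³, cost = 74.00 $/kg
  option P: σ_y = 50.10 MPa, ρ = 1130 kg/m³, cost = 4.900 $/kg
  option W: σ_y = 791.0 MPa, ρ = 3236 kg/m³, cost = 89.00 $/kg
  option Y: σ_y = 834.0 MPa, ρ = 4530 kg/m³, cost = 49.00 $/kg
  option G: σ_y = 315.0 MPa, ρ = 7780 kg/m³, cost = 6.800 $/kg
  option P: M = 9.05 kN·m per $
  option G: M = 5.95 kN·m per $
  option Y: M = 3.76 kN·m per $
  option W: M = 2.75 kN·m per $
  option X: M = 0.937 kN·m per $
The maximum is for option P.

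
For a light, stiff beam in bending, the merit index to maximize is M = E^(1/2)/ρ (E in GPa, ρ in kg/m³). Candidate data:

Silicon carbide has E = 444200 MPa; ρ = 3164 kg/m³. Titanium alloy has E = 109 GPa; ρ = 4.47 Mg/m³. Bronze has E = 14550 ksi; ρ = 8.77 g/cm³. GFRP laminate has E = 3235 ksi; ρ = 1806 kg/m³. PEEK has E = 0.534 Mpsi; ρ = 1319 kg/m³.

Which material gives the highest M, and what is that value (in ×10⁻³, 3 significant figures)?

silicon carbide, M = 6.66×10⁻³

After converting to SI:
  silicon carbide: E = 444.2 GPa, ρ = 3164 kg/m³
  titanium alloy: E = 109.0 GPa, ρ = 4470 kg/m³
  bronze: E = 100.3 GPa, ρ = 8770 kg/m³
  GFRP laminate: E = 22.30 GPa, ρ = 1806 kg/m³
  PEEK: E = 3.682 GPa, ρ = 1319 kg/m³
  silicon carbide: M = 6.66×10⁻³
  GFRP laminate: M = 2.62×10⁻³
  titanium alloy: M = 2.34×10⁻³
  PEEK: M = 1.45×10⁻³
  bronze: M = 1.14×10⁻³
Highest index: silicon carbide.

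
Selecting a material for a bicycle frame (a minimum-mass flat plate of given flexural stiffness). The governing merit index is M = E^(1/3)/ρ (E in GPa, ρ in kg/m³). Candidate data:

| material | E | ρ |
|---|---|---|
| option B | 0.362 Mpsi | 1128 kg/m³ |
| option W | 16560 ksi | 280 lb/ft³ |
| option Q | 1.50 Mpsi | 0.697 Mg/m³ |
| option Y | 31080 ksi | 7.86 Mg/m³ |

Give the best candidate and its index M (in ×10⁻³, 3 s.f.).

Normalizing units and computing the index:
  option B: E = 2.496 GPa, ρ = 1128 kg/m³
  option W: E = 114.2 GPa, ρ = 4485 kg/m³
  option Q: E = 10.34 GPa, ρ = 697.0 kg/m³
  option Y: E = 214.3 GPa, ρ = 7860 kg/m³
  option Q: M = 3.13×10⁻³
  option B: M = 1.20×10⁻³
  option W: M = 1.08×10⁻³
  option Y: M = 0.761×10⁻³
Option Q ranks first.

option Q, M = 3.13×10⁻³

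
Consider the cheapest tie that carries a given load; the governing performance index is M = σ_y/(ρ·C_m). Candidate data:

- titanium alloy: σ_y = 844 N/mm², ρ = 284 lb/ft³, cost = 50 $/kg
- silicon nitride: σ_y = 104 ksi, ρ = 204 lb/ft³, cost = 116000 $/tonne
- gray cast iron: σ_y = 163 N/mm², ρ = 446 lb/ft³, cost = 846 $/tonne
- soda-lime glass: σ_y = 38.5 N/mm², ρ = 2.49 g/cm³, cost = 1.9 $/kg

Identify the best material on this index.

Putting every candidate on a common basis:
  titanium alloy: σ_y = 844.0 MPa, ρ = 4549 kg/m³, cost = 50.00 $/kg
  silicon nitride: σ_y = 717.1 MPa, ρ = 3268 kg/m³, cost = 116.0 $/kg
  gray cast iron: σ_y = 163.0 MPa, ρ = 7144 kg/m³, cost = 0.8460 $/kg
  soda-lime glass: σ_y = 38.50 MPa, ρ = 2490 kg/m³, cost = 1.900 $/kg
  gray cast iron: M = 27.0 kN·m per $
  soda-lime glass: M = 8.14 kN·m per $
  titanium alloy: M = 3.71 kN·m per $
  silicon nitride: M = 1.89 kN·m per $
Gray cast iron has the largest M.

gray cast iron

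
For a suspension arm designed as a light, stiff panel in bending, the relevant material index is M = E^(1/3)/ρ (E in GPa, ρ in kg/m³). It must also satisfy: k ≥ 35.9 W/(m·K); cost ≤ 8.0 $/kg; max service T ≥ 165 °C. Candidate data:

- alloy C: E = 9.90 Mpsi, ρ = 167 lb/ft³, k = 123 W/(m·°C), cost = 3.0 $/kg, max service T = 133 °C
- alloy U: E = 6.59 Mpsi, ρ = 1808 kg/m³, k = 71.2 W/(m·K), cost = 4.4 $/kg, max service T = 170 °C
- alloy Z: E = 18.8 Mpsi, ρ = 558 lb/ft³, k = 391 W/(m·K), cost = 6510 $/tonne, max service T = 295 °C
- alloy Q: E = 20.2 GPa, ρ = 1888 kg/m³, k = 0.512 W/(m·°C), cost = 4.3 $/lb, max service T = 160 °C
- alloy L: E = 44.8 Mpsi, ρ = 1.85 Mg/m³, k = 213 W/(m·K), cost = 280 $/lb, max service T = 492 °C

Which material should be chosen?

Screen on constraints: k ≥ 35.9 W/(m·K); cost ≤ 8.0 $/kg; max service T ≥ 165 °C. Survivors: alloy U, alloy Z.
After converting to SI:
  alloy U: E = 45.44 GPa, ρ = 1808 kg/m³
  alloy Z: E = 129.6 GPa, ρ = 8938 kg/m³
  alloy U: M = 1.97×10⁻³
  alloy Z: M = 0.566×10⁻³
The maximum is for alloy U.

alloy U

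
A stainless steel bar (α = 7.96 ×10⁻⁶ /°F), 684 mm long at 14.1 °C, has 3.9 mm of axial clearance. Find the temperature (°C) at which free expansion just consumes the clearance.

412 °C

α = 7.96×10⁻⁶/°F × 9/5 = 14.3×10⁻⁶/K.
α·L₀·ΔT = 3.9 mm ⇒ ΔT = 3.9 / (14.3×10⁻⁶ × 684.0) = 397.9 K.
T = 14.1 + 397.9 = 412.0 °C.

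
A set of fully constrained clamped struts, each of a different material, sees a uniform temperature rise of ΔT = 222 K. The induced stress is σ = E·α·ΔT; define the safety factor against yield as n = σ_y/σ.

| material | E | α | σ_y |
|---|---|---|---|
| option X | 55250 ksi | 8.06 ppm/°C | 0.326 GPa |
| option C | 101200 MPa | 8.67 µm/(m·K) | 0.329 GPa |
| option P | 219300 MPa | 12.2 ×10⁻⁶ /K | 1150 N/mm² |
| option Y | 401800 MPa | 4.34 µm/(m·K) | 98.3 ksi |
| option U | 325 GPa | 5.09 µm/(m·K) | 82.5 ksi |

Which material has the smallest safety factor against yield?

Converting E to GPa, α to ×10⁻⁶/K, σ_y to MPa, then σ and n for each:
  option X: E = 380.9, α = 8.06, σ_y = 326.0 → σ = 682 MPa, n = 0.478
  option C: E = 101.2, α = 8.67, σ_y = 329.0 → σ = 195 MPa, n = 1.69
  option P: E = 219.3, α = 12.2, σ_y = 1150 → σ = 594 MPa, n = 1.94
  option Y: E = 401.8, α = 4.34, σ_y = 677.8 → σ = 387 MPa, n = 1.75
  option U: E = 325.0, α = 5.09, σ_y = 568.8 → σ = 367 MPa, n = 1.55
The minimum is option X at n = 0.478.

option X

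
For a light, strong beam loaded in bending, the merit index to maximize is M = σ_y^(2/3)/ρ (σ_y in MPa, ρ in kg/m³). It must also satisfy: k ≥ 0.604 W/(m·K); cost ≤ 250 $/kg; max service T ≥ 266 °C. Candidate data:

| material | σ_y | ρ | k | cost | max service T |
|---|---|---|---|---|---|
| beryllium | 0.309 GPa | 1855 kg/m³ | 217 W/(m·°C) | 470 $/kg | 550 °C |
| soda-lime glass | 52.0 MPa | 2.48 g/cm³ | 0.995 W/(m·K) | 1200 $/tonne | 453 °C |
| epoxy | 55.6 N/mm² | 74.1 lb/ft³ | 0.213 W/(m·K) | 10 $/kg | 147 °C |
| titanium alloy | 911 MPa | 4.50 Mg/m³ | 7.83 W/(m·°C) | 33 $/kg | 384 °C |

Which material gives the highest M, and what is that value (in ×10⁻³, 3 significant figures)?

Screen on constraints: k ≥ 0.604 W/(m·K); cost ≤ 250 $/kg; max service T ≥ 266 °C. Survivors: soda-lime glass, titanium alloy.
Convert each candidate to consistent units, then evaluate M:
  soda-lime glass: σ_y = 52.00 MPa, ρ = 2480 kg/m³
  titanium alloy: σ_y = 911.0 MPa, ρ = 4500 kg/m³
  titanium alloy: M = 20.9×10⁻³
  soda-lime glass: M = 5.62×10⁻³
Titanium alloy has the largest M.

titanium alloy, M = 20.9×10⁻³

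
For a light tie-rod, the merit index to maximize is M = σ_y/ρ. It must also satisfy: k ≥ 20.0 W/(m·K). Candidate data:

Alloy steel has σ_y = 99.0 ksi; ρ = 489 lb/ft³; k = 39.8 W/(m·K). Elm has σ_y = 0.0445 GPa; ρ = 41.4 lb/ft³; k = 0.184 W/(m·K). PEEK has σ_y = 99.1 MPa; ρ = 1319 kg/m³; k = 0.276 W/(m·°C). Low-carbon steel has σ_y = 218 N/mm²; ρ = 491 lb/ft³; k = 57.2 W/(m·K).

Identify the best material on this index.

Screen on constraints: k ≥ 20.0 W/(m·K). Survivors: alloy steel, low-carbon steel.
Normalizing units and computing the index:
  alloy steel: σ_y = 682.6 MPa, ρ = 7833 kg/m³
  low-carbon steel: σ_y = 218.0 MPa, ρ = 7865 kg/m³
  alloy steel: M = 87.1 kN·m/kg
  low-carbon steel: M = 27.7 kN·m/kg
Highest index: alloy steel.

alloy steel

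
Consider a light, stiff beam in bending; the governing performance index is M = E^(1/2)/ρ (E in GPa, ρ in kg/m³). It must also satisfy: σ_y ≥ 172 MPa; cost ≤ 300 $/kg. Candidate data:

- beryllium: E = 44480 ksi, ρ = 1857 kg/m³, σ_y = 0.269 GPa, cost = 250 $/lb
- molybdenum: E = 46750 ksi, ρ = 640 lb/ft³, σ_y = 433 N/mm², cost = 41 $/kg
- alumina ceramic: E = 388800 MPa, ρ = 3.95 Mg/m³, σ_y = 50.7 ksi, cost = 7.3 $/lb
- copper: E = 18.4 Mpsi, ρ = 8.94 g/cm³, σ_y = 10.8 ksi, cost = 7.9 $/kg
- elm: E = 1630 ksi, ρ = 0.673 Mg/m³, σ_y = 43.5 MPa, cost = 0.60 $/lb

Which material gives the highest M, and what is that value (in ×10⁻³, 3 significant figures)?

alumina ceramic, M = 4.99×10⁻³

Screen on constraints: σ_y ≥ 172 MPa; cost ≤ 300 $/kg. Survivors: molybdenum, alumina ceramic.
In SI units:
  molybdenum: E = 322.3 GPa, ρ = 10250 kg/m³
  alumina ceramic: E = 388.8 GPa, ρ = 3950 kg/m³
  alumina ceramic: M = 4.99×10⁻³
  molybdenum: M = 1.75×10⁻³
Alumina ceramic has the largest M.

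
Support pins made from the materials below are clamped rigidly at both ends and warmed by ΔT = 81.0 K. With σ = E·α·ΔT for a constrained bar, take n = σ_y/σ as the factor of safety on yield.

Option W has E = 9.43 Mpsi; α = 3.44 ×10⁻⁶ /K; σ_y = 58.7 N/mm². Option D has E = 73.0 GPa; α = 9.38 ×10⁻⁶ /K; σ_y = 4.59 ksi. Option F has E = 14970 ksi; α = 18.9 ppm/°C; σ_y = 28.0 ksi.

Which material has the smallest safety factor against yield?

option D

With everything in SI (GPa, ×10⁻⁶/K, MPa):
  option W: E = 65.02, α = 3.44, σ_y = 58.70 → σ = 18.1 MPa, n = 3.24
  option D: E = 73.00, α = 9.38, σ_y = 31.65 → σ = 55.5 MPa, n = 0.571
  option F: E = 103.2, α = 18.9, σ_y = 193.1 → σ = 158 MPa, n = 1.22
The minimum is option D at n = 0.571.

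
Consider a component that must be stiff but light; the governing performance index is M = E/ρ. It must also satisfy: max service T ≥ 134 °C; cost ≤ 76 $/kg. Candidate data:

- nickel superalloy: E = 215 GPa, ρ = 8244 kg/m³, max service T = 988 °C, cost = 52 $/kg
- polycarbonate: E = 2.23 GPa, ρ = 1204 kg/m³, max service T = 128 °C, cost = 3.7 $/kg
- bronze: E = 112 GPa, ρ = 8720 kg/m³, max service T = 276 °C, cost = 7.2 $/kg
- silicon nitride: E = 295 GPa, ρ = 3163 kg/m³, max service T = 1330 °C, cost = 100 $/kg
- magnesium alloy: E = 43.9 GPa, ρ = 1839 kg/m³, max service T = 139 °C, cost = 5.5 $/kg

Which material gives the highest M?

nickel superalloy

Screen on constraints: max service T ≥ 134 °C; cost ≤ 76 $/kg. Survivors: nickel superalloy, bronze, magnesium alloy.
Computing M directly (units already consistent):
  nickel superalloy: M = 26.1 MN·m/kg
  magnesium alloy: M = 23.9 MN·m/kg
  bronze: M = 12.8 MN·m/kg
Nickel superalloy has the largest M.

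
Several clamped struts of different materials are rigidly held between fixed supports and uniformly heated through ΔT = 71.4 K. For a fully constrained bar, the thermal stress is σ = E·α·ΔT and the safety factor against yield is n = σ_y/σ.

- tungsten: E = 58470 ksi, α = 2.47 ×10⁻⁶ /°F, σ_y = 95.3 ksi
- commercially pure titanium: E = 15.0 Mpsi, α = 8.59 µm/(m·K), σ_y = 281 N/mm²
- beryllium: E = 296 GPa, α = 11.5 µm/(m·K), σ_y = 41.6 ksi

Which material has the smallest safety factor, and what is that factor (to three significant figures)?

beryllium, n = 1.18

Per material, after unit conversion:
  tungsten: E = 403.1, α = 4.45, σ_y = 657.1 → σ = 128 MPa, n = 5.13
  commercially pure titanium: E = 103.4, α = 8.59, σ_y = 281.0 → σ = 63.4 MPa, n = 4.43
  beryllium: E = 296.0, α = 11.5, σ_y = 286.8 → σ = 243 MPa, n = 1.18
Beryllium has the lowest safety factor, n = 1.18.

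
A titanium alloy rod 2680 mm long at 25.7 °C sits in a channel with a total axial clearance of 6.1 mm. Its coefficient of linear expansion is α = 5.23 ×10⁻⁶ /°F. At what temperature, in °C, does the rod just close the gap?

267 °C

α = 5.23×10⁻⁶/°F × 9/5 = 9.41×10⁻⁶/K.
α·L₀·ΔT = 6.1 mm ⇒ ΔT = 6.1 / (9.41×10⁻⁶ × 2680.0) = 241.8 K.
T = 25.7 + 241.8 = 267.5 °C.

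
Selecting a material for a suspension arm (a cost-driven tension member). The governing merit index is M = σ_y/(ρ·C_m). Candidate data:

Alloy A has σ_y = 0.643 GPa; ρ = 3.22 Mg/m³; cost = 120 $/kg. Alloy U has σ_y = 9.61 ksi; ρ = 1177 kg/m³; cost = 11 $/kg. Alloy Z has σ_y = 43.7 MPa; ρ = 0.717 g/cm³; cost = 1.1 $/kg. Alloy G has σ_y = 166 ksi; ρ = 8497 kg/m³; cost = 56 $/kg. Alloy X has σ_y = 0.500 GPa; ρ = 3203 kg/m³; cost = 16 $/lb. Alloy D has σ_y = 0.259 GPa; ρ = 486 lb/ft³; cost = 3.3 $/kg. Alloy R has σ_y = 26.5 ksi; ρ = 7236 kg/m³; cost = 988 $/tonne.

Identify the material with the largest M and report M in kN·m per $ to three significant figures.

alloy Z, M = 55.4 kN·m per $

After converting to SI:
  alloy A: σ_y = 643.0 MPa, ρ = 3220 kg/m³, cost = 120.0 $/kg
  alloy U: σ_y = 66.26 MPa, ρ = 1177 kg/m³, cost = 11.00 $/kg
  alloy Z: σ_y = 43.70 MPa, ρ = 717.0 kg/m³, cost = 1.100 $/kg
  alloy G: σ_y = 1145 MPa, ρ = 8497 kg/m³, cost = 56.00 $/kg
  alloy X: σ_y = 500.0 MPa, ρ = 3203 kg/m³, cost = 35.27 $/kg
  alloy D: σ_y = 259.0 MPa, ρ = 7785 kg/m³, cost = 3.300 $/kg
  alloy R: σ_y = 182.7 MPa, ρ = 7236 kg/m³, cost = 0.9880 $/kg
  alloy Z: M = 55.4 kN·m per $
  alloy R: M = 25.6 kN·m per $
  alloy D: M = 10.1 kN·m per $
  alloy U: M = 5.12 kN·m per $
  alloy X: M = 4.43 kN·m per $
  alloy G: M = 2.41 kN·m per $
  alloy A: M = 1.66 kN·m per $
The maximum is for alloy Z.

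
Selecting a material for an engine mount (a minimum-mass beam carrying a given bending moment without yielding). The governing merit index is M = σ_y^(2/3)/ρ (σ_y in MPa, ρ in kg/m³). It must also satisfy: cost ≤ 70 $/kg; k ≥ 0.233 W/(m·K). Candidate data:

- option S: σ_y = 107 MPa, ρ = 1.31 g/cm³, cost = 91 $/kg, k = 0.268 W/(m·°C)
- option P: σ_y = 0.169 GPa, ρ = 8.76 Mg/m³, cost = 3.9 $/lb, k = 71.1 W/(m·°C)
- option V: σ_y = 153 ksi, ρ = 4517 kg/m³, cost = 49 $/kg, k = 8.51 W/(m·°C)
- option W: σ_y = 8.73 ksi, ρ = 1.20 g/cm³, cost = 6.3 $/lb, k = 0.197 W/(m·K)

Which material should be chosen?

Screen on constraints: cost ≤ 70 $/kg; k ≥ 0.233 W/(m·K). Survivors: option P, option V.
Normalizing units and computing the index:
  option P: σ_y = 169.0 MPa, ρ = 8760 kg/m³
  option V: σ_y = 1055 MPa, ρ = 4517 kg/m³
  option V: M = 22.9×10⁻³
  option P: M = 3.49×10⁻³
Highest index: option V.

option V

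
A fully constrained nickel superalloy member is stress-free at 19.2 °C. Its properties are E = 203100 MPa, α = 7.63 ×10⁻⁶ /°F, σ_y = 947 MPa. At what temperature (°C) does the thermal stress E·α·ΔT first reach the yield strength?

E = 203100 MPa = 203.1 GPa.
α = 7.63×10⁻⁶/°F × 9/5 = 13.7×10⁻⁶/K.
E·α·ΔT = 947.0 MPa ⇒ ΔT = 947.0 / (203.1×10³ × 13.7×10⁻⁶) = 339.5 K.
T = 19.2 + 339.5 = 358.7 °C.

359 °C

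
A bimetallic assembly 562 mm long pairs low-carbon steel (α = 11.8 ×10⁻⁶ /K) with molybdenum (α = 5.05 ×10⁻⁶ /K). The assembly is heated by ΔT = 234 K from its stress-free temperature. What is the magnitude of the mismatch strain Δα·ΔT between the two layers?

Δα = |11.8 − 5.05|×10⁻⁶/K = 6.75×10⁻⁶/K.
Mismatch strain = Δα·ΔT = 6.75×10⁻⁶ × 234.0 = 1.58×10⁻³.

1.58×10⁻³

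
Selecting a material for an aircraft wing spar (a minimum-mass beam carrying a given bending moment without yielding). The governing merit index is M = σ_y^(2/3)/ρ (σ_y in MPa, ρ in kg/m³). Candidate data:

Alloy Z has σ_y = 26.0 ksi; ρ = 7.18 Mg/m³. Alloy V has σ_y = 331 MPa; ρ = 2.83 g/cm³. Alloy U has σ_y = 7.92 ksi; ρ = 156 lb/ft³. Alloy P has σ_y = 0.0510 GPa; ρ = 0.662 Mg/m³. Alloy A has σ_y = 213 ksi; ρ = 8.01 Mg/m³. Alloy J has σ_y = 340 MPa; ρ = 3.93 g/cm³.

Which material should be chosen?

After converting to SI:
  alloy Z: σ_y = 179.3 MPa, ρ = 7180 kg/m³
  alloy V: σ_y = 331.0 MPa, ρ = 2830 kg/m³
  alloy U: σ_y = 54.61 MPa, ρ = 2499 kg/m³
  alloy P: σ_y = 51.00 MPa, ρ = 662.0 kg/m³
  alloy A: σ_y = 1469 MPa, ρ = 8010 kg/m³
  alloy J: σ_y = 340.0 MPa, ρ = 3930 kg/m³
  alloy P: M = 20.8×10⁻³
  alloy V: M = 16.9×10⁻³
  alloy A: M = 16.1×10⁻³
  alloy J: M = 12.4×10⁻³
  alloy U: M = 5.76×10⁻³
  alloy Z: M = 4.43×10⁻³
Alloy P ranks first.

alloy P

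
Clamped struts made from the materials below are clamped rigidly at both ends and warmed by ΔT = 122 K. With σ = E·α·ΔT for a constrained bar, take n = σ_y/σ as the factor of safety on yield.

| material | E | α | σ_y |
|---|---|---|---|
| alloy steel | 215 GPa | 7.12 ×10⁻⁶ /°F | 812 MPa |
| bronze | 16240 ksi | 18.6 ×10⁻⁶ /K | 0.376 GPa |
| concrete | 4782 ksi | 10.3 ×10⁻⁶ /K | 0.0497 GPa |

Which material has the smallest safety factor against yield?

Per material, after unit conversion:
  alloy steel: E = 215.0, α = 12.8, σ_y = 812.0 → σ = 336 MPa, n = 2.42
  bronze: E = 112.0, α = 18.6, σ_y = 376.0 → σ = 254 MPa, n = 1.48
  concrete: E = 32.97, α = 10.3, σ_y = 49.70 → σ = 41.4 MPa, n = 1.20
Smallest n: concrete with n = 1.20.

concrete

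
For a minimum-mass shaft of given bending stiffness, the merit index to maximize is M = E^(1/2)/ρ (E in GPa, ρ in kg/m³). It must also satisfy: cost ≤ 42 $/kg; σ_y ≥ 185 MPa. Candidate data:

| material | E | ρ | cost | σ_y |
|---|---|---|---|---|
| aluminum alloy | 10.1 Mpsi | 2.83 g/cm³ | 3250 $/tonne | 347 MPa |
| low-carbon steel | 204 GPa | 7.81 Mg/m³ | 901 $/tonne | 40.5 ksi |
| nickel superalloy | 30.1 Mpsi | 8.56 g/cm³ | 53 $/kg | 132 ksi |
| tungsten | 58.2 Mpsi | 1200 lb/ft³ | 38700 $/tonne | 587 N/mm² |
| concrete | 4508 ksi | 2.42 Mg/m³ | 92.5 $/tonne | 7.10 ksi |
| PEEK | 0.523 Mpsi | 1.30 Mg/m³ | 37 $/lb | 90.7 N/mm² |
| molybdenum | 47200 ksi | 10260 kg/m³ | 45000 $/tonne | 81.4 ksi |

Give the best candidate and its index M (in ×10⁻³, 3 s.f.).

Screen on constraints: cost ≤ 42 $/kg; σ_y ≥ 185 MPa. Survivors: aluminum alloy, low-carbon steel, tungsten.
Putting every candidate on a common basis:
  aluminum alloy: E = 69.64 GPa, ρ = 2830 kg/m³
  low-carbon steel: E = 204.0 GPa, ρ = 7810 kg/m³
  tungsten: E = 401.3 GPa, ρ = 19220 kg/m³
  aluminum alloy: M = 2.95×10⁻³
  low-carbon steel: M = 1.83×10⁻³
  tungsten: M = 1.04×10⁻³
Aluminum alloy has the largest M.

aluminum alloy, M = 2.95×10⁻³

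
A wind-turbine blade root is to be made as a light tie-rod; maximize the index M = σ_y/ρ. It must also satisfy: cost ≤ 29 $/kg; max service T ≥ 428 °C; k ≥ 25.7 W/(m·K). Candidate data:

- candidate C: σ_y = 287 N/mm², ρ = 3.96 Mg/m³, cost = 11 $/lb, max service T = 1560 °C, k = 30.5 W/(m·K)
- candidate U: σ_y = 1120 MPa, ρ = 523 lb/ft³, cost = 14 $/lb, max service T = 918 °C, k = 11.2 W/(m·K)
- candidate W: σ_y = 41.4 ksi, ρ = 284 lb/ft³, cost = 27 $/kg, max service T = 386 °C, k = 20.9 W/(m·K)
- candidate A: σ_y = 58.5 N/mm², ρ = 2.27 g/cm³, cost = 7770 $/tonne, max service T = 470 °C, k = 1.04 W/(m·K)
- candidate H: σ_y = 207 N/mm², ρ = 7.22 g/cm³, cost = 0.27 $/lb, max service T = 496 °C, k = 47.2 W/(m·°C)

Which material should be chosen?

Screen on constraints: cost ≤ 29 $/kg; max service T ≥ 428 °C; k ≥ 25.7 W/(m·K). Survivors: candidate C, candidate H.
After converting to SI:
  candidate C: σ_y = 287.0 MPa, ρ = 3960 kg/m³
  candidate H: σ_y = 207.0 MPa, ρ = 7220 kg/m³
  candidate C: M = 72.5 kN·m/kg
  candidate H: M = 28.7 kN·m/kg
Candidate C has the largest M.

candidate C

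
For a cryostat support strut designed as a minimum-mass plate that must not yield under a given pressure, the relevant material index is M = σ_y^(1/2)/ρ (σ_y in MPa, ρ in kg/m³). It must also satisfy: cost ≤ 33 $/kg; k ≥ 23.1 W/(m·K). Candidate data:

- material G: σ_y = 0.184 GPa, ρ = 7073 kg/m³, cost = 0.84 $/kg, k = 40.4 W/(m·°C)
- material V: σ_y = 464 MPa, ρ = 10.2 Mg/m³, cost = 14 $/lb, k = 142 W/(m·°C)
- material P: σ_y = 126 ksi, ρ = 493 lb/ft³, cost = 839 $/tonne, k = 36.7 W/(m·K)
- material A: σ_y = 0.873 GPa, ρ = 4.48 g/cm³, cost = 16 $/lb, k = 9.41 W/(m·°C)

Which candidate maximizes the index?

Screen on constraints: cost ≤ 33 $/kg; k ≥ 23.1 W/(m·K). Survivors: material G, material V, material P.
Normalizing units and computing the index:
  material G: σ_y = 184.0 MPa, ρ = 7073 kg/m³
  material V: σ_y = 464.0 MPa, ρ = 10200 kg/m³
  material P: σ_y = 868.7 MPa, ρ = 7897 kg/m³
  material P: M = 3.73×10⁻³
  material V: M = 2.11×10⁻³
  material G: M = 1.92×10⁻³
Material P ranks first.

material P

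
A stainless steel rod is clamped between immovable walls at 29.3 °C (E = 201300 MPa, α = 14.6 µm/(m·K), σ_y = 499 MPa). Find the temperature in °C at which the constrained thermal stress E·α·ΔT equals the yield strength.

199 °C

E = 201300 MPa = 201.3 GPa.
E·α·ΔT = 499.0 MPa ⇒ ΔT = 499.0 / (201.3×10³ × 14.6×10⁻⁶) = 169.8 K.
T = 29.3 + 169.8 = 199.1 °C.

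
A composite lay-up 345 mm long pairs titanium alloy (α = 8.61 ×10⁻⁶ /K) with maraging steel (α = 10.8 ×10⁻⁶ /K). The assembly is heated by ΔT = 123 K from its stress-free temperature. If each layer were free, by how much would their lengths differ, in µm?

Δα = |8.61 − 10.8|×10⁻⁶/K = 2.19×10⁻⁶/K.
ΔL_mismatch = Δα·L·ΔT = 2.19×10⁻⁶ × 345.0 mm × 123.0 K = 92.9 µm.

92.9 µm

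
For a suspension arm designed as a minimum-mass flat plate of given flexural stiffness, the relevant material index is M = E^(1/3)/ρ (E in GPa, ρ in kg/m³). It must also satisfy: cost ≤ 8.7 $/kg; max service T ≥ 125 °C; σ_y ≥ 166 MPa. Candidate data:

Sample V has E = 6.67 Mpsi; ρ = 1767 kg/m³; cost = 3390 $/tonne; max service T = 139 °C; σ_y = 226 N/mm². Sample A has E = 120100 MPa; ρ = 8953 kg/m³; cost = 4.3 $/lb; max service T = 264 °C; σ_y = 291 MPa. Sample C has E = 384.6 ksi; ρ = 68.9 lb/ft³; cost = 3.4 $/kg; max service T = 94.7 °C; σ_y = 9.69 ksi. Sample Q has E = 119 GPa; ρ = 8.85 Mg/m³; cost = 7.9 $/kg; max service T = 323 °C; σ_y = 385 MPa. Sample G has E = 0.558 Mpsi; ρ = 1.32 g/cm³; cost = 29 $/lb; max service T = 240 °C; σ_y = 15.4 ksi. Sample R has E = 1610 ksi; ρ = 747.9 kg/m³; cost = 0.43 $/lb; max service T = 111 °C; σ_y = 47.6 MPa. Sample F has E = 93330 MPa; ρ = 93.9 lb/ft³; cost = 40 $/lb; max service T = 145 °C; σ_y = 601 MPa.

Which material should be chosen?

sample V

Screen on constraints: cost ≤ 8.7 $/kg; max service T ≥ 125 °C; σ_y ≥ 166 MPa. Survivors: sample V, sample Q.
After converting to SI:
  sample V: E = 45.99 GPa, ρ = 1767 kg/m³
  sample Q: E = 119.0 GPa, ρ = 8850 kg/m³
  sample V: M = 2.03×10⁻³
  sample Q: M = 0.556×10⁻³
Sample V has the largest M.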